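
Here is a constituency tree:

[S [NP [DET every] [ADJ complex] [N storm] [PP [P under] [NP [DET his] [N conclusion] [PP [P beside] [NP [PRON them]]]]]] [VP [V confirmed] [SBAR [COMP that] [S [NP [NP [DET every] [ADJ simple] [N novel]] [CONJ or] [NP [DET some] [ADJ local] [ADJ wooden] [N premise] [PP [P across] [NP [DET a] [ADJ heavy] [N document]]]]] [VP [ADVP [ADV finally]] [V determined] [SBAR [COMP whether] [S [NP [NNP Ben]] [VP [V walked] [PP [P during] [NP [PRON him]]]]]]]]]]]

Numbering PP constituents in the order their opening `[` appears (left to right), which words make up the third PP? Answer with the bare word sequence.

The PP opening brackets appear, in order, over: "under his conclusion beside them"; "beside them"; "across a heavy document"; "during him". The third one spans "across a heavy document".

across a heavy document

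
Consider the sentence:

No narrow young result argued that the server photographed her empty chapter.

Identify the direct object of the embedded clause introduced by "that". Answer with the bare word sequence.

her empty chapter

The verb of the embedded clause introduced by "that" is "photographed"; its direct object is the NP "her empty chapter".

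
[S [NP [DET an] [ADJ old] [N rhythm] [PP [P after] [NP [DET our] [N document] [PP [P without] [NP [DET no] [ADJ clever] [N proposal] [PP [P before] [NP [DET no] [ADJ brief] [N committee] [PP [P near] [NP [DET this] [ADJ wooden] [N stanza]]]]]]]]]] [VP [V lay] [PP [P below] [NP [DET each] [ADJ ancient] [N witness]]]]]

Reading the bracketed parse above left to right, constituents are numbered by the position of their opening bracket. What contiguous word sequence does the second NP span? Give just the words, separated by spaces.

our document without no clever proposal before no brief committee near this wooden stanza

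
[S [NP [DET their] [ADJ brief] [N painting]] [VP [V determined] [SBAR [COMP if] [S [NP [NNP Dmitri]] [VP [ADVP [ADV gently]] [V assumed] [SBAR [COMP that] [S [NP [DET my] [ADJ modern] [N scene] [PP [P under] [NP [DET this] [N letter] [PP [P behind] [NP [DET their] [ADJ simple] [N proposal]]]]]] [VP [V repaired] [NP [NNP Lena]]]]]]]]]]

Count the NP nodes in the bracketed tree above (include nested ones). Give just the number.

The NP constituents are: [NP their brief painting]; [NP Dmitri]; [NP my modern scene under this letter behind their simple proposal]; [NP this letter behind their simple proposal]; [NP their simple proposal]; [NP Lena]. Total: 6.

6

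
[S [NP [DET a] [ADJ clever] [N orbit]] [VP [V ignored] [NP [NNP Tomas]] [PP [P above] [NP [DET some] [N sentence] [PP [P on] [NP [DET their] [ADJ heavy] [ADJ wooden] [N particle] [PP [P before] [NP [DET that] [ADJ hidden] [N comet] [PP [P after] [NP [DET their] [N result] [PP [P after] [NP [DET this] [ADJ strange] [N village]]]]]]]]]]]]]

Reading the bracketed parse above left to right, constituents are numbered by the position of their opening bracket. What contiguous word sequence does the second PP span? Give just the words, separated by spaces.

In left-to-right order the PP constituents are "above some sentence on their heavy wooden particle before that hidden comet after their result after this strange village"; "on their heavy wooden particle before that hidden comet after their result after this strange village"; "before that hidden comet after their result after this strange village"; "after their result after this strange village"; "after this strange village". Number 2 is "on their heavy wooden particle before that hidden comet after their result after this strange village".

on their heavy wooden particle before that hidden comet after their result after this strange village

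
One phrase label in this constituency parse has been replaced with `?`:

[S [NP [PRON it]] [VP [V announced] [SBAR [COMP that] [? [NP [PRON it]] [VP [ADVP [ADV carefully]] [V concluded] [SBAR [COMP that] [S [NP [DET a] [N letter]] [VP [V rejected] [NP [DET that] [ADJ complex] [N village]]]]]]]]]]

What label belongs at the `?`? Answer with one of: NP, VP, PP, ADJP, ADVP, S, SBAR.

S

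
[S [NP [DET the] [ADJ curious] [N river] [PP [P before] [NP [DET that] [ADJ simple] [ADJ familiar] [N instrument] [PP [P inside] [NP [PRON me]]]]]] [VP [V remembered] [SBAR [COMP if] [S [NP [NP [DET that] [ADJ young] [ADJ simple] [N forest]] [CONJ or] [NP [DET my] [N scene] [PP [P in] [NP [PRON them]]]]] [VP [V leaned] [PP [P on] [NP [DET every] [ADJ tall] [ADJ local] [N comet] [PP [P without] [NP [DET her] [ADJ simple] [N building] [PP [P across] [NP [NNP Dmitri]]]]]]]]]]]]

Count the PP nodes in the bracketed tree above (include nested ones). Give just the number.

The PP constituents are: [PP before that simple familiar instrument inside me]; [PP inside me]; [PP in them]; [PP on every tall local comet without her simple building across Dmitri]; [PP without her simple building across Dmitri]; [PP across Dmitri]. Total: 6.

6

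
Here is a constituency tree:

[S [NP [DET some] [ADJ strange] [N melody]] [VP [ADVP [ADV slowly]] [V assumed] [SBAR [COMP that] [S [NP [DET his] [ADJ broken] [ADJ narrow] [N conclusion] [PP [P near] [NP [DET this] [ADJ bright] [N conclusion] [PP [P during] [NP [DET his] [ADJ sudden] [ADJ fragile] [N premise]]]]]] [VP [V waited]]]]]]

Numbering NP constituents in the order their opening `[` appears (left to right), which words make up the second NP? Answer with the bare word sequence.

In left-to-right order the NP constituents are "some strange melody"; "his broken narrow conclusion near this bright conclusion during his sudden fragile premise"; "this bright conclusion during his sudden fragile premise"; "his sudden fragile premise". Number 2 is "his broken narrow conclusion near this bright conclusion during his sudden fragile premise".

his broken narrow conclusion near this bright conclusion during his sudden fragile premise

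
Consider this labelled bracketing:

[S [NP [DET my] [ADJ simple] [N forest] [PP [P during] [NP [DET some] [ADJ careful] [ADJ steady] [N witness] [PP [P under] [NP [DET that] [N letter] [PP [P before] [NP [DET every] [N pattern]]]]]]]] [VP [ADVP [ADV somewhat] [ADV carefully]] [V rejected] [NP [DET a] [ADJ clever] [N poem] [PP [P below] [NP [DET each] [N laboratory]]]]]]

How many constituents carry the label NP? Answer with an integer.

6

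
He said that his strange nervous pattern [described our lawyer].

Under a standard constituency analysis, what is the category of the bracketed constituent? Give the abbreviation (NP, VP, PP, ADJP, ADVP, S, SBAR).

The span is built around the verb "described" — a verb phrase (VP).

VP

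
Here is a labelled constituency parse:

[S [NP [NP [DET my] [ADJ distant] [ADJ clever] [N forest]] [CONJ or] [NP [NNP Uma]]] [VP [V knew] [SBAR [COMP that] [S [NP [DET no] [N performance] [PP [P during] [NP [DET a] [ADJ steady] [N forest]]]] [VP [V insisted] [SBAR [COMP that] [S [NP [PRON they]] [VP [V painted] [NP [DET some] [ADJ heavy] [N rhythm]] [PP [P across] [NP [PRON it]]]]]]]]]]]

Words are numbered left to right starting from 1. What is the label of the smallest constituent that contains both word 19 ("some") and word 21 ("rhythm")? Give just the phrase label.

Both words fall inside [NP some heavy rhythm] (words 19–21), and no smaller constituent contains them both. Label: NP.

NP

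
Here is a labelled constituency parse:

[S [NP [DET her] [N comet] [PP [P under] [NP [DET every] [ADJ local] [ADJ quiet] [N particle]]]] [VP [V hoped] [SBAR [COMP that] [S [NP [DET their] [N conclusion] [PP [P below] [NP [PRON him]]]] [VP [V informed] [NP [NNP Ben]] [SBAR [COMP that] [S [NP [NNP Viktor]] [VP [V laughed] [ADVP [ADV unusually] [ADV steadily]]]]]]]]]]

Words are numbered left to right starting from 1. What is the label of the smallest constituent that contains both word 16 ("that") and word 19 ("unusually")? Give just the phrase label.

Both words fall inside [SBAR that Viktor laughed unusually steadily] (words 16–20), and no smaller constituent contains them both. Label: SBAR.

SBAR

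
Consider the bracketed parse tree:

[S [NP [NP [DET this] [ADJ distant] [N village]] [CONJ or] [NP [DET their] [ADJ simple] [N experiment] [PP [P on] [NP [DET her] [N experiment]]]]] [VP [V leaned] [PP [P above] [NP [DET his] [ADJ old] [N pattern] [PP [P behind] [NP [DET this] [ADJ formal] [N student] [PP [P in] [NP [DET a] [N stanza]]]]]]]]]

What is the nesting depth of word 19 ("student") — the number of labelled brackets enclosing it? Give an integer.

7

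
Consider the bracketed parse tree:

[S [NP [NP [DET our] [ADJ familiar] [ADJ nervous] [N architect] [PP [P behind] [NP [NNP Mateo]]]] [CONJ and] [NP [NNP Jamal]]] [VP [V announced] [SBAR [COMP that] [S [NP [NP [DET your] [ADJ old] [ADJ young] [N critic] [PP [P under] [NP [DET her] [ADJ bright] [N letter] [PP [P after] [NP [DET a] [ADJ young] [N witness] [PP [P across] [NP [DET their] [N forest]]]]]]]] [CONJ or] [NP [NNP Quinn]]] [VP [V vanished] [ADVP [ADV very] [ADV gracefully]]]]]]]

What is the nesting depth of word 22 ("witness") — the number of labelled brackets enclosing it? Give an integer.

Counting open brackets not yet closed at "witness": [S [VP [SBAR [S [NP [NP [PP [NP [PP [NP [N = 11.

11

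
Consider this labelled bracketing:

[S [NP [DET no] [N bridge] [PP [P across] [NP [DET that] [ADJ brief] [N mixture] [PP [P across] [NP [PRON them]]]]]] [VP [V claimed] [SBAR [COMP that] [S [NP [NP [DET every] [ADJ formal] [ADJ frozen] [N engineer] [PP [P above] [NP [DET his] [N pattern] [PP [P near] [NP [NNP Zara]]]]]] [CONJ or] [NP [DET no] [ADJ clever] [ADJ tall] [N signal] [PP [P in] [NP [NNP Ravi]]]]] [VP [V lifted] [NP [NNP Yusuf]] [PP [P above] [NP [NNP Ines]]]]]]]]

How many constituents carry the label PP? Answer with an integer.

Listing each PP by its span: [PP across that brief mixture across them]; [PP across them]; [PP above his pattern near Zara]; [PP near Zara]; [PP in Ravi]; [PP above Ines] — that makes 6.

6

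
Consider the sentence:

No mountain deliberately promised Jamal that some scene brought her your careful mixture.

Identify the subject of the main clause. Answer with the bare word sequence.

In the main clause the verb is "promised"; the NP preceding it, "no mountain", is the subject.

no mountain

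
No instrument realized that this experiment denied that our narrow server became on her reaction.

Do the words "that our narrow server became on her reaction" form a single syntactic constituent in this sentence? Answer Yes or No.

The sequence corresponds to a single SBAR node — the subordinate clause "that our narrow server became on her reaction".

Yes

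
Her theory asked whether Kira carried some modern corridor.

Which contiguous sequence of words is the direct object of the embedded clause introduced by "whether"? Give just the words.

some modern corridor

Within the embedded clause introduced by "whether", the direct object of "carried" is "some modern corridor".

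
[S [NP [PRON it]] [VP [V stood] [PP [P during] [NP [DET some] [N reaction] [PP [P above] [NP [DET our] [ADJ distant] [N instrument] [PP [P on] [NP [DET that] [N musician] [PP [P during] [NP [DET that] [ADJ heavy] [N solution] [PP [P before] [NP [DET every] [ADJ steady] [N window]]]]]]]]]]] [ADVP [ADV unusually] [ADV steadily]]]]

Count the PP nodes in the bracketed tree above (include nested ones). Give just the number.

5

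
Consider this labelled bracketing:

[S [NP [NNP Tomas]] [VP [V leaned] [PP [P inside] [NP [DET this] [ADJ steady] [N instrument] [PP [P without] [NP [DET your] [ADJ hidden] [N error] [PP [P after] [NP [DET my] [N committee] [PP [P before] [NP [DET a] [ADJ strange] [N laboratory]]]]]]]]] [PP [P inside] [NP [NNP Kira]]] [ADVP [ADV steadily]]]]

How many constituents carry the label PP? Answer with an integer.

5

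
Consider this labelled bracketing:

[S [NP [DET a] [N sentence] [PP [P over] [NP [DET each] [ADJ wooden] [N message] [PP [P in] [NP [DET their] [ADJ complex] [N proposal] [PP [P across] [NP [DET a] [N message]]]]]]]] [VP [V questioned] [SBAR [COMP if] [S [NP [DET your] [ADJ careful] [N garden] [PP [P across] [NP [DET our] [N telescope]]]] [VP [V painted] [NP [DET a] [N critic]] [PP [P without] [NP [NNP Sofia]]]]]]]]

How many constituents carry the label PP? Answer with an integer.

Scanning left to right, an opening `[PP` appears at word positions 3, 7, 11, 19, 25 — 5 in total.

5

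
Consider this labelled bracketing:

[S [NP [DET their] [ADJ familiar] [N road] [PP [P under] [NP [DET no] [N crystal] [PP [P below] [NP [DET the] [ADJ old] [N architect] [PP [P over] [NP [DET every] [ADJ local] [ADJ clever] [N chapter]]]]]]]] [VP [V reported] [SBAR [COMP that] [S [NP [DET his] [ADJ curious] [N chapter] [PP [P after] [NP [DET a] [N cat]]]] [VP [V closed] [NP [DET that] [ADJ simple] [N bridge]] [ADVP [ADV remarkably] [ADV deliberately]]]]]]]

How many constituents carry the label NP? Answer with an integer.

7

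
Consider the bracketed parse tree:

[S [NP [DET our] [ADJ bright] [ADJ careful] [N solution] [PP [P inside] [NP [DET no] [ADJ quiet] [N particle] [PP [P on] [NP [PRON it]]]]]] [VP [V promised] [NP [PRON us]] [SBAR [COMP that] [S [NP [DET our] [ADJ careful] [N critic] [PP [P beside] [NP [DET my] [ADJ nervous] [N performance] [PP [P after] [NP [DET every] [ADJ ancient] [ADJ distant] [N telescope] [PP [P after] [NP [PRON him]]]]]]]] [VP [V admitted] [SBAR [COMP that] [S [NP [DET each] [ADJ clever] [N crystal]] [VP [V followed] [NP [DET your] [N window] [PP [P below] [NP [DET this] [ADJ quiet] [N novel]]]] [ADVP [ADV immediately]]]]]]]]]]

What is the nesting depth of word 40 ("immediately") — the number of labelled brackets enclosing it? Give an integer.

Path from the root down to the word: S → VP → SBAR → S → VP → SBAR → S → VP → ADVP → ADV. That is 10 enclosing brackets.

10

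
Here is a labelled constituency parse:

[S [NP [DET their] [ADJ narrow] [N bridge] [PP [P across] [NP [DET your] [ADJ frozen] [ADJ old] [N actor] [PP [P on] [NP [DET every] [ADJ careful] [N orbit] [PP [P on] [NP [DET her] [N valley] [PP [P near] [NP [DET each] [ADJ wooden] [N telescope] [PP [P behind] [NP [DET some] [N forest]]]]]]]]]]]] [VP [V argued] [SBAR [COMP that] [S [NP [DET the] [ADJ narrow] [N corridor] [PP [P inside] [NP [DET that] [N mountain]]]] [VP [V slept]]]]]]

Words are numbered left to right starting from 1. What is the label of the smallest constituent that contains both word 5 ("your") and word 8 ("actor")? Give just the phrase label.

Both words fall inside [NP your frozen old actor on every careful orbit on her valley near each wooden telescope behind some forest] (words 5–22), and no smaller constituent contains them both. Label: NP.

NP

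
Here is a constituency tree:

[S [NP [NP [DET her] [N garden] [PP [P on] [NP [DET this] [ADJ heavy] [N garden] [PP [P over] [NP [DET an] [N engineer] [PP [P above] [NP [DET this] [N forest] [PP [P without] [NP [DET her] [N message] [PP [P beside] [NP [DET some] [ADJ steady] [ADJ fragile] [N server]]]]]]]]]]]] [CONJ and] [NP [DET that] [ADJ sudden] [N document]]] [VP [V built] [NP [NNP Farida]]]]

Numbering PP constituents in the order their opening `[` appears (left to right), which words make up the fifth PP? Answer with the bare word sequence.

In left-to-right order the PP constituents are "on this heavy garden over an engineer above this forest without her message beside some steady fragile server"; "over an engineer above this forest without her message beside some steady fragile server"; "above this forest without her message beside some steady fragile server"; "without her message beside some steady fragile server"; "beside some steady fragile server". Number 5 is "beside some steady fragile server".

beside some steady fragile server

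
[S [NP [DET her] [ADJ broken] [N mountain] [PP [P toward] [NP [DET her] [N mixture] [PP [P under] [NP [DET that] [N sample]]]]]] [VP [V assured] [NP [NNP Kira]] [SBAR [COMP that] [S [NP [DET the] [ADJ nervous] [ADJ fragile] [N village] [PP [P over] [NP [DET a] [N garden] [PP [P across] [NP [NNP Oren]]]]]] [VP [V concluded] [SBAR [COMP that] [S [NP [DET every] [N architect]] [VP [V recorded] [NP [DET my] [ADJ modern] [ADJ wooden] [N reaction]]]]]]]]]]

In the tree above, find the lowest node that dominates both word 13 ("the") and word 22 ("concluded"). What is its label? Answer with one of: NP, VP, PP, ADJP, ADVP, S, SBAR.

S

Word 13 lies under S → VP → SBAR → S → NP → DET; word 22 lies under S → VP → SBAR → S → VP → V. The lowest shared node is the S.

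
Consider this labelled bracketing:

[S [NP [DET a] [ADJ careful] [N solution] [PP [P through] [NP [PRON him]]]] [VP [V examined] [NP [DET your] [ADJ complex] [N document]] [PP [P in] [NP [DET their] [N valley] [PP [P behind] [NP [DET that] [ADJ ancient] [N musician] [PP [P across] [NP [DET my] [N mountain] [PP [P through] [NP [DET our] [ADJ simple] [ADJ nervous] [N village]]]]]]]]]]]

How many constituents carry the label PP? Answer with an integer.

5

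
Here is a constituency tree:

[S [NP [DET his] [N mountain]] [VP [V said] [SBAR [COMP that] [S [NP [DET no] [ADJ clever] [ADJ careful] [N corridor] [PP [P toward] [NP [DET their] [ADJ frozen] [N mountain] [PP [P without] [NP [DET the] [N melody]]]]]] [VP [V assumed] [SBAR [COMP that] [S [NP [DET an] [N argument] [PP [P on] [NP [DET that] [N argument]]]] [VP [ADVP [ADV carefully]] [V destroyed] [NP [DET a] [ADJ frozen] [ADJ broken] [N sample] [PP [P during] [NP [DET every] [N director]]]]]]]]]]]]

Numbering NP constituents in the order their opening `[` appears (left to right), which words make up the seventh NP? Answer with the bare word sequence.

a frozen broken sample during every director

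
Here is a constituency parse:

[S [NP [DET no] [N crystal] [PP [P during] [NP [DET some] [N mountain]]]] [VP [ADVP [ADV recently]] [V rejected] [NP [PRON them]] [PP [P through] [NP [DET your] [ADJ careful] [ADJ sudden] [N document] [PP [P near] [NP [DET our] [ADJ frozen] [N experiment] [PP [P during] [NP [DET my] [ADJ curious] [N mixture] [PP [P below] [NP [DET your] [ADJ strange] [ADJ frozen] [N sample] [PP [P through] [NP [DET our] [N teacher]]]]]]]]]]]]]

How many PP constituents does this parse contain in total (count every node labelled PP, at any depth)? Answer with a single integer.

6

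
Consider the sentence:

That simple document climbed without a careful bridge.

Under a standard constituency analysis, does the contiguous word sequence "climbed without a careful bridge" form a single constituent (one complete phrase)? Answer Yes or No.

Yes

These words form the whole verb phrase headed by "climbed", so yes — one constituent.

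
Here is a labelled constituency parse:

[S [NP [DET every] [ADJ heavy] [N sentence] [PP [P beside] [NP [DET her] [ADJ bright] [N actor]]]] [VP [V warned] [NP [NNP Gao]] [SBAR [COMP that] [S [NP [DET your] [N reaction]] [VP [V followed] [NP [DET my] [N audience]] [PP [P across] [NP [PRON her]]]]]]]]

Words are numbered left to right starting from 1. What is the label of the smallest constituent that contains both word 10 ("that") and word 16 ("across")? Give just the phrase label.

Word 10 lies under S → VP → SBAR → COMP; word 16 lies under S → VP → SBAR → S → VP → PP → P. The lowest shared node is the SBAR.

SBAR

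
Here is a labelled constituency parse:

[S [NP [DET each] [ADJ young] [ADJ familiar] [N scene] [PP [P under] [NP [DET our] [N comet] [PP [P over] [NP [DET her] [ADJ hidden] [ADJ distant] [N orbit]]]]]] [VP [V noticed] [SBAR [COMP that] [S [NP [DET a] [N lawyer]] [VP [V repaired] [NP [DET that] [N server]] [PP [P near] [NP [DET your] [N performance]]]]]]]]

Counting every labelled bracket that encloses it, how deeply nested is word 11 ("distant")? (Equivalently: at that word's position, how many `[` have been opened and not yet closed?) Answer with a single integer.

7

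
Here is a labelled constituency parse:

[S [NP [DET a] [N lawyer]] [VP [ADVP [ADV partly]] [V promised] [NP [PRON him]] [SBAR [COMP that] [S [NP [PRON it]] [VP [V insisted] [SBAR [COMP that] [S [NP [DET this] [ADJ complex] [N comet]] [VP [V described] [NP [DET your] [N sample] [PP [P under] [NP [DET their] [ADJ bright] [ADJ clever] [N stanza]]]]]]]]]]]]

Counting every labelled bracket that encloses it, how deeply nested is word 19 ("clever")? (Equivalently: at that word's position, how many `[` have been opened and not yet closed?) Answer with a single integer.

The word sits inside ADJ, which is inside NP, inside PP, inside NP, inside VP, inside S, inside SBAR, inside VP, inside S, inside SBAR, inside VP, inside S — 12 brackets in all.

12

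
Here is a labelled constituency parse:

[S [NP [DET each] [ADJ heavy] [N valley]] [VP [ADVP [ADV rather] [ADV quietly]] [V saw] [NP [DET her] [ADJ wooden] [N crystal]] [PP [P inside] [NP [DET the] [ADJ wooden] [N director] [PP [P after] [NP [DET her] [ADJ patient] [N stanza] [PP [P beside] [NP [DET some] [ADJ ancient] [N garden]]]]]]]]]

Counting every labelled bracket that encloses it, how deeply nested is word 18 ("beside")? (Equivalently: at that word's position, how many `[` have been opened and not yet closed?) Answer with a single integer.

8

The word sits inside P, which is inside PP, inside NP, inside PP, inside NP, inside PP, inside VP, inside S — 8 brackets in all.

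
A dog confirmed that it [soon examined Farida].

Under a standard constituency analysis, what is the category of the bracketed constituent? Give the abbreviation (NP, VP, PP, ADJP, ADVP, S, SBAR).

"examined" is the head of the bracketed span, so the span is a verb phrase: VP.

VP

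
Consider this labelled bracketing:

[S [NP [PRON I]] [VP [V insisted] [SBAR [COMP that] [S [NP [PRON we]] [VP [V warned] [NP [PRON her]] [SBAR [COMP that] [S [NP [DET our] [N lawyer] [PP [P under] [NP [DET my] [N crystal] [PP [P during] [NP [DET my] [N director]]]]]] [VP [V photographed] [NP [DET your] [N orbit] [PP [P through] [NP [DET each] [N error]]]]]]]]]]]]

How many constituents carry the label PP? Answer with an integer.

Scanning left to right, an opening `[PP` appears at word positions 10, 13, 19 — 3 in total.

3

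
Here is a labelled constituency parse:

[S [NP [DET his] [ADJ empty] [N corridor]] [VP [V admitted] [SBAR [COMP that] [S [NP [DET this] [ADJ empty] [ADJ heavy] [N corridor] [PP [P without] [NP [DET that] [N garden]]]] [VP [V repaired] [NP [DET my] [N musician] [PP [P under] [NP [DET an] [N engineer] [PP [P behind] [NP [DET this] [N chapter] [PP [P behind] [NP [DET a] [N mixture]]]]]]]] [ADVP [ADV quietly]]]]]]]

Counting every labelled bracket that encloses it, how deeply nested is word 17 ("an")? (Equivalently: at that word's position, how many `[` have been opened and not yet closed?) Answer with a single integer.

The word sits inside DET, which is inside NP, inside PP, inside NP, inside VP, inside S, inside SBAR, inside VP, inside S — 9 brackets in all.

9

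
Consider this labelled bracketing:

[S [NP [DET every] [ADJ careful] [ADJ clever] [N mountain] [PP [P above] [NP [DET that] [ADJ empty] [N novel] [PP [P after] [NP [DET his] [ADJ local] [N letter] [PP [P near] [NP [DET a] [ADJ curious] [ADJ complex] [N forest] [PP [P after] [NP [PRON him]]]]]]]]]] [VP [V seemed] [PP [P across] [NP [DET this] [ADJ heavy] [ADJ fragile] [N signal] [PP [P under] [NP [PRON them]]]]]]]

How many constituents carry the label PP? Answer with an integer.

Listing each PP by its span: [PP above that empty novel after his local letter near a curious complex forest after him]; [PP after his local letter near a curious complex forest after him]; [PP near a curious complex forest after him]; [PP after him]; [PP across this heavy fragile signal under them]; [PP under them] — that makes 6.

6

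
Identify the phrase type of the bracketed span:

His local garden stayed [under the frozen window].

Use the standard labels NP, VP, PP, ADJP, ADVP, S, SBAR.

PP

"under" is the head of the bracketed span, so the span is a prepositional phrase: PP.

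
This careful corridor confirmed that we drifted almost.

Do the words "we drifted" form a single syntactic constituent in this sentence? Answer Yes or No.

The smallest constituent containing the whole sequence is the clause [S we drifted almost], but the sequence is only part of it — it straddles the boundary between noun phrase "we" and verb phrase "drifted almost".

No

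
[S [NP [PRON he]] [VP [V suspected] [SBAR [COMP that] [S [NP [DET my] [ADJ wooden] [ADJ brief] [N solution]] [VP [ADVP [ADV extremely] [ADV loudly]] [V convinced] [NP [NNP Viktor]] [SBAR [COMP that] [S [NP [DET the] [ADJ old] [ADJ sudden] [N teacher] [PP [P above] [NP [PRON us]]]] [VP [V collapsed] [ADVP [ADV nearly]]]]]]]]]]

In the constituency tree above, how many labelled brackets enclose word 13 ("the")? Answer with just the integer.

9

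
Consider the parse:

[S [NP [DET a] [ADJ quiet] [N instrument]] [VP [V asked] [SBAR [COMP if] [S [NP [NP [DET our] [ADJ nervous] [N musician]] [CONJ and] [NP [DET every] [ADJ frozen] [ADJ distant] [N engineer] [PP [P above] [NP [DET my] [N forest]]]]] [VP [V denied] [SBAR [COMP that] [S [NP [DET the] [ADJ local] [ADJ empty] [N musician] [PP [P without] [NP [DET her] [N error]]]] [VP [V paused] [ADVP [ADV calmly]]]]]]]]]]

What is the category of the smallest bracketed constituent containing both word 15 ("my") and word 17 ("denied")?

S

Word 15 lies under S → VP → SBAR → S → NP → NP → PP → NP → DET; word 17 lies under S → VP → SBAR → S → VP → V. The lowest shared node is the S.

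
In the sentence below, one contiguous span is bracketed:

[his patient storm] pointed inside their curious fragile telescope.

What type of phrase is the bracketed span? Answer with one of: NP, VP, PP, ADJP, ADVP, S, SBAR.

NP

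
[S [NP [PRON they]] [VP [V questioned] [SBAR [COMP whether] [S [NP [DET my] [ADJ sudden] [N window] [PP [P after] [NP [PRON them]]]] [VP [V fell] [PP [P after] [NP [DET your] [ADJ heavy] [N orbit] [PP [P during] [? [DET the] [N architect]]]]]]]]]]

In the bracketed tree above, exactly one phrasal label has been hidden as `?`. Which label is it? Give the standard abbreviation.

NP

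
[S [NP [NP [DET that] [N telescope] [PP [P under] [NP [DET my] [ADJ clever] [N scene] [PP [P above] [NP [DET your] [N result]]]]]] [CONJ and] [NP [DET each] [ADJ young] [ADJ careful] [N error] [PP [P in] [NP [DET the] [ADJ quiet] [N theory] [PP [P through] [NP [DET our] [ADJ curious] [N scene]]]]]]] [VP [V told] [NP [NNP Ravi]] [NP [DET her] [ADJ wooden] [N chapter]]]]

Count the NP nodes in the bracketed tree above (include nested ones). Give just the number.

Listing each NP by its span: [NP that telescope under my clever scene above your result and each young careful error in the quiet theory through our curious scene]; [NP that telescope under my clever scene above your result]; [NP my clever scene above your result]; [NP your result]; [NP each young careful error in the quiet theory through our curious scene]; [NP the quiet theory through our curious scene] … — that makes 9.

9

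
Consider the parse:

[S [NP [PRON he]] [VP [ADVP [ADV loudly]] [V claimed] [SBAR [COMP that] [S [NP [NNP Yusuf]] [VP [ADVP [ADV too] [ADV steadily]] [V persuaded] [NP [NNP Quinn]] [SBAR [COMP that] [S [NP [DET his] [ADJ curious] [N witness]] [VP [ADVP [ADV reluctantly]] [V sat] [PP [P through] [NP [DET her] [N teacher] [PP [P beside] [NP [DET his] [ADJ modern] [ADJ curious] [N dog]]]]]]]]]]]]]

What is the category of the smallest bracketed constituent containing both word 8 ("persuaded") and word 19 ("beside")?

VP

The smallest bracket enclosing both words is [VP too steadily persuaded Quinn that his curious witness reluctantly sat through her teacher beside his modern curious dog], so the label is VP.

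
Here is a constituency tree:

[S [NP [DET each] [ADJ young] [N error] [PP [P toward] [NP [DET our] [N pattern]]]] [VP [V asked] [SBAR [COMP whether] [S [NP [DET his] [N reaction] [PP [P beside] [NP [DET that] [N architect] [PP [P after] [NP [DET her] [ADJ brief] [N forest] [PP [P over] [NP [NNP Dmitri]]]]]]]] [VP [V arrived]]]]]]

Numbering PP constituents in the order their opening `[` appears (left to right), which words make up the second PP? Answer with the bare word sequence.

beside that architect after her brief forest over Dmitri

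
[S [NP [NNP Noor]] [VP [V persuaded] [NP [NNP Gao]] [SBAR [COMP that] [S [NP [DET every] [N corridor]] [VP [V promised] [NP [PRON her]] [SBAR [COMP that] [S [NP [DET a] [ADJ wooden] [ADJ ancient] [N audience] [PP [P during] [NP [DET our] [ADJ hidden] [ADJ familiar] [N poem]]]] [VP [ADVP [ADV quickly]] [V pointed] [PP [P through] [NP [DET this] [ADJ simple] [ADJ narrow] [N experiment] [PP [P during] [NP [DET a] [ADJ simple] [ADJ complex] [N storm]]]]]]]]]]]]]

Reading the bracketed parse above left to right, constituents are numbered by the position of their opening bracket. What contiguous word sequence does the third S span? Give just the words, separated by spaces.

a wooden ancient audience during our hidden familiar poem quickly pointed through this simple narrow experiment during a simple complex storm

Opening `[S` markers occur at word positions 1, 5, 10; the third of these opens the constituent [S a wooden ancient audience during our hidden familiar poem quickly pointed through this simple narrow experiment during a simple complex storm].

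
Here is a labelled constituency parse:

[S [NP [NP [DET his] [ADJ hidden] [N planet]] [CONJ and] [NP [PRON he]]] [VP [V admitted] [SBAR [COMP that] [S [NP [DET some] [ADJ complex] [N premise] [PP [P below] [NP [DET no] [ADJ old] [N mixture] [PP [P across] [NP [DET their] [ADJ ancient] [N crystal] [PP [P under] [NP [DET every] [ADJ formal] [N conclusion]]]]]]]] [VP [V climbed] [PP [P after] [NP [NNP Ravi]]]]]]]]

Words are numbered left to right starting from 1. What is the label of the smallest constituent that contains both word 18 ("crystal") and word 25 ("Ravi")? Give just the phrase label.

S

Both words fall inside [S some complex premise below no old mixture across their ancient crystal under every formal conclusion climbed after Ravi] (words 8–25), and no smaller constituent contains them both. Label: S.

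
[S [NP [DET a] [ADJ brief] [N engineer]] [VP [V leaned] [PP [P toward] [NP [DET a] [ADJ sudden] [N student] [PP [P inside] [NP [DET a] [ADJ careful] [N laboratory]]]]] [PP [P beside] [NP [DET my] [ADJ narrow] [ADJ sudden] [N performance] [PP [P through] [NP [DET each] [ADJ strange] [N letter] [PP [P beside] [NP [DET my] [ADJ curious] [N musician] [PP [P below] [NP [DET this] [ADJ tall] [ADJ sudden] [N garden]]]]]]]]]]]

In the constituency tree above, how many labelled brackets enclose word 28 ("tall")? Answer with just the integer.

The word sits inside ADJ, which is inside NP, inside PP, inside NP, inside PP, inside NP, inside PP, inside NP, inside PP, inside VP, inside S — 11 brackets in all.

11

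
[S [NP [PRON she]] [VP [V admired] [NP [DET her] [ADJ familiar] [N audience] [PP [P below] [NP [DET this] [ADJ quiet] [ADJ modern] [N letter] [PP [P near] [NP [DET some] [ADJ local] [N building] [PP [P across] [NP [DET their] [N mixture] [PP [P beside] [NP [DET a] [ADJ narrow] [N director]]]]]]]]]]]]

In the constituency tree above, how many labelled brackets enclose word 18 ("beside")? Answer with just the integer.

11

Counting open brackets not yet closed at "beside": [S [VP [NP [PP [NP [PP [NP [PP [NP [PP [P = 11.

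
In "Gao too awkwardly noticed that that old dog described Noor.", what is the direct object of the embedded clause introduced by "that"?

Noor

Within the embedded clause introduced by "that", the direct object of "described" is "Noor".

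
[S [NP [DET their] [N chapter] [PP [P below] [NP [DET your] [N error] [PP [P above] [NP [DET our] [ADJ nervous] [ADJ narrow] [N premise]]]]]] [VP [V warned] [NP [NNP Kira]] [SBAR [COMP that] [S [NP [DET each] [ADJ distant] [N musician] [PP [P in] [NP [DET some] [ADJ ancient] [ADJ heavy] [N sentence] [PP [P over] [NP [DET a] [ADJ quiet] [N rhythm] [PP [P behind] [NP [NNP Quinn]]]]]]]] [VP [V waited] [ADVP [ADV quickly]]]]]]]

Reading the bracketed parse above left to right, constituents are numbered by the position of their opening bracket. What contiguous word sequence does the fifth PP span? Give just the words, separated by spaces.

behind Quinn

In left-to-right order the PP constituents are "below your error above our nervous narrow premise"; "above our nervous narrow premise"; "in some ancient heavy sentence over a quiet rhythm behind Quinn"; "over a quiet rhythm behind Quinn"; "behind Quinn". Number 5 is "behind Quinn".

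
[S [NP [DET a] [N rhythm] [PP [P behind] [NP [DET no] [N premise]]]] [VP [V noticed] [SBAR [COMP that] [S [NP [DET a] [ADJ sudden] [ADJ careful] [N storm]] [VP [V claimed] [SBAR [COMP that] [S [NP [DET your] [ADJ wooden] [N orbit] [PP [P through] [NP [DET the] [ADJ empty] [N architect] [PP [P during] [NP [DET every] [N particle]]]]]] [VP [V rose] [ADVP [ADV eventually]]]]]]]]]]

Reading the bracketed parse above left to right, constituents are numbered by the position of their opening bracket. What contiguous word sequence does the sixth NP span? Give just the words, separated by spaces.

every particle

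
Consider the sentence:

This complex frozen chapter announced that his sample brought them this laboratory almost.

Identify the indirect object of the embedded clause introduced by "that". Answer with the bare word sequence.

them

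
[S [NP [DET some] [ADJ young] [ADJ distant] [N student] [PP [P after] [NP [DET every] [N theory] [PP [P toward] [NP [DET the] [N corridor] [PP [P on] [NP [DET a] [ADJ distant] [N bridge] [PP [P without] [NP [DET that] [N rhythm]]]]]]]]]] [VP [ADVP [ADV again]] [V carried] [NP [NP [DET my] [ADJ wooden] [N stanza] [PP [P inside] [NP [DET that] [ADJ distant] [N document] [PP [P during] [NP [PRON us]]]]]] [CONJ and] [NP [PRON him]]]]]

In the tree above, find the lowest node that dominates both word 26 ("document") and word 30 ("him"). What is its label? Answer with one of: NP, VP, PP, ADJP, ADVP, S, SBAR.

NP

Word 26 lies under S → VP → NP → NP → PP → NP → N; word 30 lies under S → VP → NP → NP → PRON. The lowest shared node is the NP.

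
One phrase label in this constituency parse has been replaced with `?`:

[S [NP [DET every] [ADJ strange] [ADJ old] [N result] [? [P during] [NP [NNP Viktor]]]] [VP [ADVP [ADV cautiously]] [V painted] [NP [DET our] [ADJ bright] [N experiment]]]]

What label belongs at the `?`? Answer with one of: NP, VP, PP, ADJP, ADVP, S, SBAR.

Looking at what the `?` directly dominates — P 'during', NP — this is a prepositional phrase (PP).

PP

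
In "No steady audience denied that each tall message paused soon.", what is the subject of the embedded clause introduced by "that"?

each tall message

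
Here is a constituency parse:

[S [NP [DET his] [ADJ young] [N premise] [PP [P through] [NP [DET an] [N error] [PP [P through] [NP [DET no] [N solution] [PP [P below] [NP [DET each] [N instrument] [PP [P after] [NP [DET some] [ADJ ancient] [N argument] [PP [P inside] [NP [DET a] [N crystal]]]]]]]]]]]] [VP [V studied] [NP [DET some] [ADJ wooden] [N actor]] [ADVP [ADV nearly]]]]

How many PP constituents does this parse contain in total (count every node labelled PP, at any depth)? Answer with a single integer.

Listing each PP by its span: [PP through an error through no solution below each instrument after some ancient argument inside a crystal]; [PP through no solution below each instrument after some ancient argument inside a crystal]; [PP below each instrument after some ancient argument inside a crystal]; [PP after some ancient argument inside a crystal]; [PP inside a crystal] — that makes 5.

5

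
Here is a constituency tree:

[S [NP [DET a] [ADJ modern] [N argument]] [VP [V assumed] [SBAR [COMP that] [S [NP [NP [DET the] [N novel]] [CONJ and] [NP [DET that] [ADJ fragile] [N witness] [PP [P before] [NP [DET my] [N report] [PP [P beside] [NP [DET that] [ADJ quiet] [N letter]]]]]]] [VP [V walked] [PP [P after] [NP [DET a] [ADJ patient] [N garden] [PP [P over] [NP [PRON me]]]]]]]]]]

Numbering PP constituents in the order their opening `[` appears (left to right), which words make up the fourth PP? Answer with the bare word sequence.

over me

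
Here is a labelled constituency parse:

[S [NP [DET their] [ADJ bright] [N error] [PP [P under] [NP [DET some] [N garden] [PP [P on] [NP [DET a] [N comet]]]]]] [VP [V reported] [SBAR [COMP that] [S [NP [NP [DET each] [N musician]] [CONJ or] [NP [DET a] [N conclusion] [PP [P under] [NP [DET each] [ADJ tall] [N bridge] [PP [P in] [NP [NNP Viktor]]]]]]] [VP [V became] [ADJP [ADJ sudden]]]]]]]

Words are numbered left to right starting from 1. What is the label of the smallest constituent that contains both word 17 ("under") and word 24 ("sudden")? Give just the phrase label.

S

The smallest bracket enclosing both words is [S each musician or a conclusion under each tall bridge in Viktor became sudden], so the label is S.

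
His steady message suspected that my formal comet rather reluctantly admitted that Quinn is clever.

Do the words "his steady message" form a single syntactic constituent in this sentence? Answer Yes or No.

Yes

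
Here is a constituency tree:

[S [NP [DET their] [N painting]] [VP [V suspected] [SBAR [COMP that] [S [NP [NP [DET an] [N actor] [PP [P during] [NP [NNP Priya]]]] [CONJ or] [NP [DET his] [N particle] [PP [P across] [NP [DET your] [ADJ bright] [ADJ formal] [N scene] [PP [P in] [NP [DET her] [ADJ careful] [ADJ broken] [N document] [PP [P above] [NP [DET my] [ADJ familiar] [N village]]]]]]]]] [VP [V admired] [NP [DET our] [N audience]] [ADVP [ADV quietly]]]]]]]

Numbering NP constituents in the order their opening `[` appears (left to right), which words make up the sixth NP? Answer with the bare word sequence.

your bright formal scene in her careful broken document above my familiar village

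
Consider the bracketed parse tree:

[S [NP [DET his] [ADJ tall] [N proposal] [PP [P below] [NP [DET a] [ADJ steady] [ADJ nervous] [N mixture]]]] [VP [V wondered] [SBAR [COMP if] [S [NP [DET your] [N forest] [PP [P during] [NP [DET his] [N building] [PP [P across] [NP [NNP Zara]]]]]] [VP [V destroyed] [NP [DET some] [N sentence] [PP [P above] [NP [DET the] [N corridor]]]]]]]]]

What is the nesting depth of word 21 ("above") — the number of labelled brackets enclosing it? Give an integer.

8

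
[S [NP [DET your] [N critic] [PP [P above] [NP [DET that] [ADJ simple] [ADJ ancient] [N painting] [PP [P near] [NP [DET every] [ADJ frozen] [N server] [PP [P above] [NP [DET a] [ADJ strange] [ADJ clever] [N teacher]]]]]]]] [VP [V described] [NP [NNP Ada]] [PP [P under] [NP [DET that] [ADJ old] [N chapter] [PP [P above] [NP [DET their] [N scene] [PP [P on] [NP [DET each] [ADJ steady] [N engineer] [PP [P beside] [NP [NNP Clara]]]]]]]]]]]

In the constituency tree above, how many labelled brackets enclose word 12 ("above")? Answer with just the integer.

Path from the root down to the word: S → NP → PP → NP → PP → NP → PP → P. That is 8 enclosing brackets.

8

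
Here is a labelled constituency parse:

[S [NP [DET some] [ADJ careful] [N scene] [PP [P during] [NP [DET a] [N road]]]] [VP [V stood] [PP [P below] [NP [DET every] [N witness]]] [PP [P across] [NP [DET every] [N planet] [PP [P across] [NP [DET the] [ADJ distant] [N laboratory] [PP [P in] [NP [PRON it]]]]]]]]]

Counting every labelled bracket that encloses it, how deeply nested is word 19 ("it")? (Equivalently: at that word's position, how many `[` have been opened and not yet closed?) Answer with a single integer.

Path from the root down to the word: S → VP → PP → NP → PP → NP → PP → NP → PRON. That is 9 enclosing brackets.

9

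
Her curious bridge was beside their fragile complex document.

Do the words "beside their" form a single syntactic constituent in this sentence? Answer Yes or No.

No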